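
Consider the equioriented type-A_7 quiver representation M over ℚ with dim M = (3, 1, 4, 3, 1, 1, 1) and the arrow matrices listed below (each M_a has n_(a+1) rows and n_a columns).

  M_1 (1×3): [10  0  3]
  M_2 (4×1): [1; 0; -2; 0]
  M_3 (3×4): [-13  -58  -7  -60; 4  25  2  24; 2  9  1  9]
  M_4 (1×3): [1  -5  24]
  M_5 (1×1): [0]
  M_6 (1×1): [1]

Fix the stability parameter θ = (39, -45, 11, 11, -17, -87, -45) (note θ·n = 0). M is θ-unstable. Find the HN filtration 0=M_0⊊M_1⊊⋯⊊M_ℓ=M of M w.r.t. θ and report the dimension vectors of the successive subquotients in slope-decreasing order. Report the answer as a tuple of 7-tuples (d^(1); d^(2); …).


Via rank(M_{q-1}∘⋯∘M_p): M ≅ I[1,1]^2, I[1,5], I[3,3], I[3,4]^2, I[6,7].
μ_θ-semistable layers: μ^(1)=39; μ^(2)=11; μ^(3)=5/3; μ^(4)=-3; μ^(5)=-45; μ^(6)=-87

((2, 0, 0, 0, 0, 0, 0); (0, 0, 3, 2, 0, 0, 0); (0, 0, 1, 1, 1, 0, 0); (1, 1, 0, 0, 0, 0, 0); (0, 0, 0, 0, 0, 0, 1); (0, 0, 0, 0, 0, 1, 0))


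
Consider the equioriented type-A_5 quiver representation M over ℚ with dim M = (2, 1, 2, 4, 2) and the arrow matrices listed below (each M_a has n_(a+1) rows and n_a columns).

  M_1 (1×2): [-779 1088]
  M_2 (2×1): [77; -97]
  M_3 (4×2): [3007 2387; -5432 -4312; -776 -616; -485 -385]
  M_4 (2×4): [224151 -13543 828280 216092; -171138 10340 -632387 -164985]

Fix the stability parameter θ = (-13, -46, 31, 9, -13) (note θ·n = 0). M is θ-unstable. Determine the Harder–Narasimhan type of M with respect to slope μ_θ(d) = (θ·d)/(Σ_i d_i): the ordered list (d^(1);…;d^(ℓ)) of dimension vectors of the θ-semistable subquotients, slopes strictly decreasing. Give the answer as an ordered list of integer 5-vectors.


Via rank(M_{q-1}∘⋯∘M_p): M ≅ I[1,1], I[1,3], I[3,5], I[4,4]^2, I[4,5].
μ_θ-semistable layers: μ^(1)=31; μ^(2)=9; μ^(3)=-2; μ^(4)=-13; μ^(5)=-59/2

((0, 0, 1, 0, 0); (0, 0, 1, 3, 1); (0, 0, 0, 1, 1); (1, 0, 0, 0, 0); (1, 1, 0, 0, 0))


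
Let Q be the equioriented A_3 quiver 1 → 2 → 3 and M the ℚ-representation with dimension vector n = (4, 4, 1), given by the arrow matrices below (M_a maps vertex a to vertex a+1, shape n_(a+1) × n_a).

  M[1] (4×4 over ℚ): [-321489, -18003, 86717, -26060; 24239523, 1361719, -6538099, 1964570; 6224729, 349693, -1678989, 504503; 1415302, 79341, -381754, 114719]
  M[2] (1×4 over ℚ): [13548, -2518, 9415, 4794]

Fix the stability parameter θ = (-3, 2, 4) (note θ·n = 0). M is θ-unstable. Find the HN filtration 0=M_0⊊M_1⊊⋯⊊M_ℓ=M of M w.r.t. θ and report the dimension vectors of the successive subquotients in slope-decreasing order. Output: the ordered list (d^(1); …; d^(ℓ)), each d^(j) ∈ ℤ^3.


Barcode: M ≅ I[1,2]^3, I[1,3]. HN layers by μ_θ (3 steps, strictly decreasing):
  μ^(1)=4; μ^(2)=2; μ^(3)=-3

((0, 0, 1); (0, 4, 0); (4, 0, 0))


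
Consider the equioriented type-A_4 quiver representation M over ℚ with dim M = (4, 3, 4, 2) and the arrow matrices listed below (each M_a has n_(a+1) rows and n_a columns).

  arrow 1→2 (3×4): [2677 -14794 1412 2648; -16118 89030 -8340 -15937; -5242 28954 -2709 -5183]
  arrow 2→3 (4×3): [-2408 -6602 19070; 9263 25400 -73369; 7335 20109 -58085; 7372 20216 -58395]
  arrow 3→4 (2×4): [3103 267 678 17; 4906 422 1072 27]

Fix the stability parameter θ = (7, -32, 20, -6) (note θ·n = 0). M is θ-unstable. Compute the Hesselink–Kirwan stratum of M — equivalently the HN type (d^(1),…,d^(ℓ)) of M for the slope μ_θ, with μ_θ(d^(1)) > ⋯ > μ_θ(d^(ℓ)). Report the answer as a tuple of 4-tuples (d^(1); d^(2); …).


Via rank(M_{q-1}∘⋯∘M_p): M ≅ I[1,1], I[1,3], I[1,4]^2, I[3,3].
μ_θ-semistable layers: μ^(1)=20; μ^(2)=7; μ^(3)=-25/2

((0, 0, 2, 0); (1, 0, 2, 2); (3, 3, 0, 0))


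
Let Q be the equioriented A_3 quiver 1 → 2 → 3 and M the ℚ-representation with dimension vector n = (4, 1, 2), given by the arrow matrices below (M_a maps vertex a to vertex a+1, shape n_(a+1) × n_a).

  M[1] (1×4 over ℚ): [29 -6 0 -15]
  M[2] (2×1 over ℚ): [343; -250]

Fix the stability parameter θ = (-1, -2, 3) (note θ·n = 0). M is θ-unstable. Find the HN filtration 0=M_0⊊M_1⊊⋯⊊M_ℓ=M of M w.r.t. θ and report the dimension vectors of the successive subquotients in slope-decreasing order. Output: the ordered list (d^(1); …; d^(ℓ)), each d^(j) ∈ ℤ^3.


Barcode: M ≅ I[1,1]^3, I[1,3], I[3,3]. HN layers by μ_θ (3 steps, strictly decreasing):
  μ^(1)=3; μ^(2)=-1; μ^(3)=-3/2

((0, 0, 2); (3, 0, 0); (1, 1, 0))


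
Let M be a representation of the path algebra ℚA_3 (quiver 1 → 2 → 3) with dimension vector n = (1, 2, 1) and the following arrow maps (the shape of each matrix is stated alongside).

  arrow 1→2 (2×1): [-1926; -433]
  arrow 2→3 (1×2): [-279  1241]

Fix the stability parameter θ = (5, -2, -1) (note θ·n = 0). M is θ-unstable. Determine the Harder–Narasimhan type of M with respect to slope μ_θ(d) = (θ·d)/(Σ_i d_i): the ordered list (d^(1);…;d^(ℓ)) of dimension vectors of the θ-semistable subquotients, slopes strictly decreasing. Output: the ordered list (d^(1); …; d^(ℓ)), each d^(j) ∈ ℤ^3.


Barcode: M ≅ I[1,3], I[2,2]. HN layers by μ_θ (2 steps, strictly decreasing):
  μ^(1)=2/3; μ^(2)=-2

((1, 1, 1); (0, 1, 0))


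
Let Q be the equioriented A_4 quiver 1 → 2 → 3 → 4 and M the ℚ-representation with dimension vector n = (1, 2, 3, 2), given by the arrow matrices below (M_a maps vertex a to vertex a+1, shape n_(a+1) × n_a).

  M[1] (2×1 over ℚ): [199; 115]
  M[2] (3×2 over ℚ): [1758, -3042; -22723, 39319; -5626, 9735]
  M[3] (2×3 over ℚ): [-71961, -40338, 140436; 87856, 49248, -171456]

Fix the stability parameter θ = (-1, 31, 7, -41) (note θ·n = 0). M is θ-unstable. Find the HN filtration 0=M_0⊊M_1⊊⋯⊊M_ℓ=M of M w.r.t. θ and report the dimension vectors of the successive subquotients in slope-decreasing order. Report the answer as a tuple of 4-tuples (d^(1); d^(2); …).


Via rank(M_{q-1}∘⋯∘M_p): M ≅ I[1,3], I[2,3], I[3,4], I[4,4].
μ_θ-semistable layers: μ^(1)=19; μ^(2)=-1; μ^(3)=-17; μ^(4)=-41

((0, 2, 2, 0); (1, 0, 0, 0); (0, 0, 1, 1); (0, 0, 0, 1))


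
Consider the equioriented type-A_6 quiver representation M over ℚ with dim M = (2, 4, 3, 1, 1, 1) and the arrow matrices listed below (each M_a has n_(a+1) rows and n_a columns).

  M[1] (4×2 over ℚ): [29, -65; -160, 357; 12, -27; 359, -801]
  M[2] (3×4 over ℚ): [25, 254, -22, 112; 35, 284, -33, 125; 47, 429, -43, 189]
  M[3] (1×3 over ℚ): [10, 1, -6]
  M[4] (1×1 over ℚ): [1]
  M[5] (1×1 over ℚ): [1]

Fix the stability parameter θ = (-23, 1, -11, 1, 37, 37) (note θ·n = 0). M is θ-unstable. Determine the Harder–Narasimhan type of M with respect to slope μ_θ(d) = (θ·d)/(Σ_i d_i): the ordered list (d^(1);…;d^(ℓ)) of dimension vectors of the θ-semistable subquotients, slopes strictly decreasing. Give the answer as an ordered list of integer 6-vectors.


Barcode: M ≅ I[1,3], I[1,6], I[2,2], I[2,3]. HN layers by μ_θ (4 steps, strictly decreasing):
  μ^(1)=37; μ^(2)=1; μ^(3)=-5; μ^(4)=-23

((0, 0, 0, 0, 1, 1); (0, 1, 0, 1, 0, 0); (0, 3, 3, 0, 0, 0); (2, 0, 0, 0, 0, 0))


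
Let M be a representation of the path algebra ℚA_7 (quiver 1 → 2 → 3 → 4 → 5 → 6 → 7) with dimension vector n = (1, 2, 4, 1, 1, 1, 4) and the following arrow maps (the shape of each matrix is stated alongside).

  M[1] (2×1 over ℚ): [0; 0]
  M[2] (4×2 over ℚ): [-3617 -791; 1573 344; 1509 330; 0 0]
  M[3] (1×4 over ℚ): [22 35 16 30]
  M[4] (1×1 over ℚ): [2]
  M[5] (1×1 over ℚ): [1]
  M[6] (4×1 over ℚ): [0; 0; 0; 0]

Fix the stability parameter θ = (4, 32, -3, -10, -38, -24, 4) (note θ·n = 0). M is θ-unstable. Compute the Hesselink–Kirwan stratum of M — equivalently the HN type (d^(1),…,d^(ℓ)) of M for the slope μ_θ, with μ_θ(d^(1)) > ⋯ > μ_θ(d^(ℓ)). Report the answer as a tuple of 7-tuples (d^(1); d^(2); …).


Interval decomposition of M: I[1,1], I[2,3], I[2,6], I[3,3]^2, I[7,7]^4.
HN type (ℓ=4): μ^(1)=29/2; μ^(2)=4; μ^(3)=-3; μ^(4)=-43/5

((0, 1, 1, 0, 0, 0, 0); (1, 0, 0, 0, 0, 0, 4); (0, 0, 2, 0, 0, 0, 0); (0, 1, 1, 1, 1, 1, 0))


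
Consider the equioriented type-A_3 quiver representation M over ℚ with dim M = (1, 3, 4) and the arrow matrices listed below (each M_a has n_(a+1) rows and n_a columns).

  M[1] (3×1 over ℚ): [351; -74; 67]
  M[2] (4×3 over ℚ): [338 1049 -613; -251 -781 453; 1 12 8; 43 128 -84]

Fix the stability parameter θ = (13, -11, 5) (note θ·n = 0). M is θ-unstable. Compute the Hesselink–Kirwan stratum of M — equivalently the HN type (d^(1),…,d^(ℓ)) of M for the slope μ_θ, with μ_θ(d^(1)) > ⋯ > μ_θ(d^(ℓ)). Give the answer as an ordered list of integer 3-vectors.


Interval decomposition of M: I[1,3], I[2,2], I[2,3], I[3,3]^2.
HN type (ℓ=3): μ^(1)=5; μ^(2)=1; μ^(3)=-11

((0, 0, 4); (1, 1, 0); (0, 2, 0))


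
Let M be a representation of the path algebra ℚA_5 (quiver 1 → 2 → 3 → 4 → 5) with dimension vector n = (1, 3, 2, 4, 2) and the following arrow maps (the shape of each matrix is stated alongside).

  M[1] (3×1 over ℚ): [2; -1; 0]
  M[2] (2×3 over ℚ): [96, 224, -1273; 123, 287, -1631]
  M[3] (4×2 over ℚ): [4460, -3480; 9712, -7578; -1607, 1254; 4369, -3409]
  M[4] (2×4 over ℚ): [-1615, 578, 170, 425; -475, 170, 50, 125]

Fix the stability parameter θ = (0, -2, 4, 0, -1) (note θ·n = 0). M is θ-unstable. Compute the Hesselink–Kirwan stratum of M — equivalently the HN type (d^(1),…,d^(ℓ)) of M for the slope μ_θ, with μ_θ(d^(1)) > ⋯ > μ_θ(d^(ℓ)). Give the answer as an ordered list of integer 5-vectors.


Interval decomposition of M: I[1,5], I[2,2], I[2,4], I[4,4]^2, I[5,5].
HN type (ℓ=5): μ^(1)=2; μ^(2)=1; μ^(3)=0; μ^(4)=-1; μ^(5)=-2

((0, 0, 1, 1, 0); (0, 0, 1, 1, 1); (0, 0, 0, 2, 0); (1, 1, 0, 0, 1); (0, 2, 0, 0, 0))


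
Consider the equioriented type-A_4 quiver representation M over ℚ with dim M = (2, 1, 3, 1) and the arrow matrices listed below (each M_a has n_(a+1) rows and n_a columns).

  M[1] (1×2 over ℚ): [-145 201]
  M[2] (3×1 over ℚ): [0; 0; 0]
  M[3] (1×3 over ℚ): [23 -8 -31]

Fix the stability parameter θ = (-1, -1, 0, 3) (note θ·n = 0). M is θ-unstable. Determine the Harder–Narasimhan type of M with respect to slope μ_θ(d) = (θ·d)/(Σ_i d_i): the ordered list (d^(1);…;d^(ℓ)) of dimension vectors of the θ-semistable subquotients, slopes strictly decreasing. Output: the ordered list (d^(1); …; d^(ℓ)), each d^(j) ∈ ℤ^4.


Barcode: M ≅ I[1,1], I[1,2], I[3,3]^2, I[3,4]. HN layers by μ_θ (3 steps, strictly decreasing):
  μ^(1)=3; μ^(2)=0; μ^(3)=-1

((0, 0, 0, 1); (0, 0, 3, 0); (2, 1, 0, 0))


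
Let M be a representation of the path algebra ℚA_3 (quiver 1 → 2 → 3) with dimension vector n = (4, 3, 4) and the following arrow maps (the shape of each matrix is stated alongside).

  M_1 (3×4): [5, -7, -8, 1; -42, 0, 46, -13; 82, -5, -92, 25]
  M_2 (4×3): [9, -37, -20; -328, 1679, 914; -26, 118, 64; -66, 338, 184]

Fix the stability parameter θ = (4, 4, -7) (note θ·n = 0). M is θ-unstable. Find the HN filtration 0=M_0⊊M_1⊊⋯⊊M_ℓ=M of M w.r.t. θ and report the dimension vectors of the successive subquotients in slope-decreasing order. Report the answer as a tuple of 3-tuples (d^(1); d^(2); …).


Via rank(M_{q-1}∘⋯∘M_p): M ≅ I[1,1], I[1,2], I[1,3]^2, I[3,3]^2.
μ_θ-semistable layers: μ^(1)=4; μ^(2)=1/3; μ^(3)=-7

((2, 1, 0); (2, 2, 2); (0, 0, 2))


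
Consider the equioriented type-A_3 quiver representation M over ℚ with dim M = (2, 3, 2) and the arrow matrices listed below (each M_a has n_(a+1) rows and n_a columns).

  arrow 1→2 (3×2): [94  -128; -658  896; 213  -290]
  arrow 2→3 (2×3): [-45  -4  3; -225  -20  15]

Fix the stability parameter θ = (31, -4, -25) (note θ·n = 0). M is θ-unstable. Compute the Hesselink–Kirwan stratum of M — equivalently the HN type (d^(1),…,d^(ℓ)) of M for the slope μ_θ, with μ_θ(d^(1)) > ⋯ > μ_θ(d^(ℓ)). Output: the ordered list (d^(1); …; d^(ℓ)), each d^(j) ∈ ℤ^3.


Interval decomposition of M: I[1,2], I[1,3], I[2,2], I[3,3].
HN type (ℓ=4): μ^(1)=27/2; μ^(2)=2/3; μ^(3)=-4; μ^(4)=-25

((1, 1, 0); (1, 1, 1); (0, 1, 0); (0, 0, 1))


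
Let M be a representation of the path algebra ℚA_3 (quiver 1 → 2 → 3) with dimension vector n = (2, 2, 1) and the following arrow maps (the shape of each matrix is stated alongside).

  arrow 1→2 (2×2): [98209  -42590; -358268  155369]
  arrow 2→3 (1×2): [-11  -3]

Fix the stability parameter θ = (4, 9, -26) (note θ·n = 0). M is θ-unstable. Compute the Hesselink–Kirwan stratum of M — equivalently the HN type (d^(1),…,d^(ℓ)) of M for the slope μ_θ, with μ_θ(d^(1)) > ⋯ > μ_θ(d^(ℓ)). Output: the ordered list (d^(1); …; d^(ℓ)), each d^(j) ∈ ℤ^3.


Barcode: M ≅ I[1,2], I[1,3]. HN layers by μ_θ (3 steps, strictly decreasing):
  μ^(1)=9; μ^(2)=4; μ^(3)=-13/3

((0, 1, 0); (1, 0, 0); (1, 1, 1))


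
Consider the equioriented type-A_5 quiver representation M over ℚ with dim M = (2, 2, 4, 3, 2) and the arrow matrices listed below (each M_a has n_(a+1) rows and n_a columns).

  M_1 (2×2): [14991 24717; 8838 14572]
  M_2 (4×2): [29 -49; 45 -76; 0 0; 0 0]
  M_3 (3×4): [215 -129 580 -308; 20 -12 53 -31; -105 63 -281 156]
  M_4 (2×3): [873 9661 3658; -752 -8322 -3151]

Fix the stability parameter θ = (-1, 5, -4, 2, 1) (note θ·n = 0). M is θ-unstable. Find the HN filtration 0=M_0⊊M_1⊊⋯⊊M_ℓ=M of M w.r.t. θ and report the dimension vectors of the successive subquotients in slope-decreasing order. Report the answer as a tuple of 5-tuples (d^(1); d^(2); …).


Via rank(M_{q-1}∘⋯∘M_p): M ≅ I[1,3], I[1,5], I[3,4], I[3,5].
μ_θ-semistable layers: μ^(1)=2; μ^(2)=3/2; μ^(3)=1/2; μ^(4)=-1; μ^(5)=-4

((0, 0, 0, 1, 0); (0, 0, 0, 2, 2); (0, 2, 2, 0, 0); (2, 0, 0, 0, 0); (0, 0, 2, 0, 0))


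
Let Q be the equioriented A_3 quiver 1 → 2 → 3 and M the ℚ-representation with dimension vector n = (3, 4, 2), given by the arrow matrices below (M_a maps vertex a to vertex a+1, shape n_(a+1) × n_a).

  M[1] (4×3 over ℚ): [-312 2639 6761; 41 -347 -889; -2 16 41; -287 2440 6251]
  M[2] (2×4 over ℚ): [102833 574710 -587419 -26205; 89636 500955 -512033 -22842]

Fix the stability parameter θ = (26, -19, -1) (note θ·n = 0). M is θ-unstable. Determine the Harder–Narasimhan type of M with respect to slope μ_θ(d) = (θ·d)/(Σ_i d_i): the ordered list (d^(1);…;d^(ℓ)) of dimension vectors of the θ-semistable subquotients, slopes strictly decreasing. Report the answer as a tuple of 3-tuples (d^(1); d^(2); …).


Via rank(M_{q-1}∘⋯∘M_p): M ≅ I[1,2], I[1,3]^2, I[2,2].
μ_θ-semistable layers: μ^(1)=7/2; μ^(2)=2; μ^(3)=-19

((1, 1, 0); (2, 2, 2); (0, 1, 0))


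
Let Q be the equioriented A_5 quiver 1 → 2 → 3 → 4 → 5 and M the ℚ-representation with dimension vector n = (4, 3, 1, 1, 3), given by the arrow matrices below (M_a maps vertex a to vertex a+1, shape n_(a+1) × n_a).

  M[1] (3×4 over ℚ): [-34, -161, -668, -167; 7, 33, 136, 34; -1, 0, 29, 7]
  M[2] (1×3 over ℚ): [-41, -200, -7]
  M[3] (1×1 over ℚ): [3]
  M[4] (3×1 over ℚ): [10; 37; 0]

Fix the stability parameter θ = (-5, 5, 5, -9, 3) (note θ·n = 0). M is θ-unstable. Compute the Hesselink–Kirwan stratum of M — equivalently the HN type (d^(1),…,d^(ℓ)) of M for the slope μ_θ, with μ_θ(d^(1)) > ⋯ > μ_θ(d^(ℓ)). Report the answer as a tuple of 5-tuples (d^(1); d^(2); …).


Barcode: M ≅ I[1,1], I[1,2]^2, I[1,5], I[5,5]^2. HN layers by μ_θ (4 steps, strictly decreasing):
  μ^(1)=5; μ^(2)=3; μ^(3)=1/3; μ^(4)=-5

((0, 2, 0, 0, 0); (0, 0, 0, 0, 3); (0, 1, 1, 1, 0); (4, 0, 0, 0, 0))


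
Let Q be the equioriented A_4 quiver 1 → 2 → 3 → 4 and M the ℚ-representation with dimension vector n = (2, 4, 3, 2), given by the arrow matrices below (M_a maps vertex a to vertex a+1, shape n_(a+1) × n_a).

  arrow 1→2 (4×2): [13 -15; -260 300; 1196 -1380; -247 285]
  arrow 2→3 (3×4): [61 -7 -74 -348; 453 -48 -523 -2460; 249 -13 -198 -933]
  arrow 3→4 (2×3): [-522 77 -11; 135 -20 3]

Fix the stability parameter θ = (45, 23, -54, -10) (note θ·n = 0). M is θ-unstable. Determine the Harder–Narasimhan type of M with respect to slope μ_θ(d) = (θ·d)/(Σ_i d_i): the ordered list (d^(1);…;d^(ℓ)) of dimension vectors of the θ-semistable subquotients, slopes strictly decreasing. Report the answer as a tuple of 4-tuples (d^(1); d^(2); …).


Barcode: M ≅ I[1,1], I[1,4], I[2,2], I[2,3], I[2,4]. HN layers by μ_θ (5 steps, strictly decreasing):
  μ^(1)=45; μ^(2)=23; μ^(3)=1; μ^(4)=-10; μ^(5)=-31/2

((1, 0, 0, 0); (0, 1, 0, 0); (1, 1, 1, 1); (0, 0, 0, 1); (0, 2, 2, 0))


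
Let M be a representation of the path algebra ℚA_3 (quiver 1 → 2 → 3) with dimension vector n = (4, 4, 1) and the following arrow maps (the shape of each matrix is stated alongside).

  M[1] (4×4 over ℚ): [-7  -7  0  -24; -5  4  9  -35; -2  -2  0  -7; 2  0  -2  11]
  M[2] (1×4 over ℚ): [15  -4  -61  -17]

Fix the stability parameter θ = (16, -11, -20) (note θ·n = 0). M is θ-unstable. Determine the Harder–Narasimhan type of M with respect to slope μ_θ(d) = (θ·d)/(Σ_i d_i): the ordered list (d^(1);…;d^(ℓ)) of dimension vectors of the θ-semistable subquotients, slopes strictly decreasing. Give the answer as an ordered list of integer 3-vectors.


Via rank(M_{q-1}∘⋯∘M_p): M ≅ I[1,1], I[1,2]^2, I[1,3], I[2,2].
μ_θ-semistable layers: μ^(1)=16; μ^(2)=5/2; μ^(3)=-5; μ^(4)=-11

((1, 0, 0); (2, 2, 0); (1, 1, 1); (0, 1, 0))


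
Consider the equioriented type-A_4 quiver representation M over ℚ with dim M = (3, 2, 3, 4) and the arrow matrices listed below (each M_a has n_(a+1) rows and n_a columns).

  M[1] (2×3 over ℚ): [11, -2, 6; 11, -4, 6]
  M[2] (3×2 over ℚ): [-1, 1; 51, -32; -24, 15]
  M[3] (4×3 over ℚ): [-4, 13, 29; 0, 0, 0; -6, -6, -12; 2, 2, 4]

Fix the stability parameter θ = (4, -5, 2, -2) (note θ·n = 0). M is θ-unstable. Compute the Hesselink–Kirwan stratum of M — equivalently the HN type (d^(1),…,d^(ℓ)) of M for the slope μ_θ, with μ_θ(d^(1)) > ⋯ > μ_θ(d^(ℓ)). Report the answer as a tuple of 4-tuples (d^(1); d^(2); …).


Interval decomposition of M: I[1,1], I[1,4]^2, I[3,3], I[4,4]^2.
HN type (ℓ=5): μ^(1)=4; μ^(2)=2; μ^(3)=0; μ^(4)=-1/2; μ^(5)=-2

((1, 0, 0, 0); (0, 0, 1, 0); (0, 0, 2, 2); (2, 2, 0, 0); (0, 0, 0, 2))


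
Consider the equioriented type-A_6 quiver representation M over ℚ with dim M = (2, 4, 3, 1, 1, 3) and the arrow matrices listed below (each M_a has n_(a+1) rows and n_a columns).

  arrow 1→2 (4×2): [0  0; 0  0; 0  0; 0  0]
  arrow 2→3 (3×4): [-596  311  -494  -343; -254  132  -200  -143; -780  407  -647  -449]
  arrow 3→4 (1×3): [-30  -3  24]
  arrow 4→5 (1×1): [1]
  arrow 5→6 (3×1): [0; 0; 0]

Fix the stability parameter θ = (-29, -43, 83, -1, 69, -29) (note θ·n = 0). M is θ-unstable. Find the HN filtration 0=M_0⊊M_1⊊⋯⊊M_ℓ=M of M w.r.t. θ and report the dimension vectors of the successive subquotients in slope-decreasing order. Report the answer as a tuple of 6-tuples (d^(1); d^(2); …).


Barcode: M ≅ I[1,1]^2, I[2,2], I[2,3]^2, I[2,5], I[6,6]^3. HN layers by μ_θ (5 steps, strictly decreasing):
  μ^(1)=83; μ^(2)=69; μ^(3)=41; μ^(4)=-29; μ^(5)=-43

((0, 0, 2, 0, 0, 0); (0, 0, 0, 0, 1, 0); (0, 0, 1, 1, 0, 0); (2, 0, 0, 0, 0, 3); (0, 4, 0, 0, 0, 0))


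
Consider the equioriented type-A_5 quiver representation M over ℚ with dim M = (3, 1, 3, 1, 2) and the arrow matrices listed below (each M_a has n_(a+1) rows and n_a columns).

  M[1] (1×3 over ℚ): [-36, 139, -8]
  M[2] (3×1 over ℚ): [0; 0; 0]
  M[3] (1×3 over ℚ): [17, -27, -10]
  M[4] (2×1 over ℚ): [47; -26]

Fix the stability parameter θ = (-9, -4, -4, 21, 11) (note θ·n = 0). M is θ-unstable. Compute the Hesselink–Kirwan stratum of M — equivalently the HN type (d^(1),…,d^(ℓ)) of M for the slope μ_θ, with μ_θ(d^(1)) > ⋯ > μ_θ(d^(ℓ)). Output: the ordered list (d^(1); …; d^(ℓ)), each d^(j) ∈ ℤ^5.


Barcode: M ≅ I[1,1]^2, I[1,2], I[3,3]^2, I[3,5], I[5,5]. HN layers by μ_θ (4 steps, strictly decreasing):
  μ^(1)=16; μ^(2)=11; μ^(3)=-4; μ^(4)=-9

((0, 0, 0, 1, 1); (0, 0, 0, 0, 1); (0, 1, 3, 0, 0); (3, 0, 0, 0, 0))


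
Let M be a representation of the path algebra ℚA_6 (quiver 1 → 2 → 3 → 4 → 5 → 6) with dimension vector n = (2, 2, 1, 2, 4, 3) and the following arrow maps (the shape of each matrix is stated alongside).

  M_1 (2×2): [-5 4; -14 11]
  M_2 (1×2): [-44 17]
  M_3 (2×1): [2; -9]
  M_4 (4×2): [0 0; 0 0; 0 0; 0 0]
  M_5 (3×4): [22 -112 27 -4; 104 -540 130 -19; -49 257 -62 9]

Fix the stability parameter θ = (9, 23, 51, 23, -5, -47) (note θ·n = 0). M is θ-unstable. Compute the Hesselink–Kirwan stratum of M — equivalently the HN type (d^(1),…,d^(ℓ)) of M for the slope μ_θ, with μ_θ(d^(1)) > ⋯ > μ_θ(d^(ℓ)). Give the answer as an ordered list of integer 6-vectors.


Barcode: M ≅ I[1,2], I[1,4], I[4,4], I[5,5], I[5,6]^3. HN layers by μ_θ (5 steps, strictly decreasing):
  μ^(1)=37; μ^(2)=23; μ^(3)=9; μ^(4)=-5; μ^(5)=-26

((0, 0, 1, 1, 0, 0); (0, 2, 0, 1, 0, 0); (2, 0, 0, 0, 0, 0); (0, 0, 0, 0, 1, 0); (0, 0, 0, 0, 3, 3))


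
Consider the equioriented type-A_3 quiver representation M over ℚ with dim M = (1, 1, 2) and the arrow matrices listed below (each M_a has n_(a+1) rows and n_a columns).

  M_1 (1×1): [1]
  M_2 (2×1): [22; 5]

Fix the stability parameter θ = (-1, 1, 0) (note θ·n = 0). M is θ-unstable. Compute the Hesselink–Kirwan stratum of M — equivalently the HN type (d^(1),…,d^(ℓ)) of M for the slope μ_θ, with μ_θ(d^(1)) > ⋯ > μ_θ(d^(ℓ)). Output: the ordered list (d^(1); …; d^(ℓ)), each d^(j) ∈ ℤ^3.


Interval decomposition of M: I[1,3], I[3,3].
HN type (ℓ=3): μ^(1)=1/2; μ^(2)=0; μ^(3)=-1

((0, 1, 1); (0, 0, 1); (1, 0, 0))


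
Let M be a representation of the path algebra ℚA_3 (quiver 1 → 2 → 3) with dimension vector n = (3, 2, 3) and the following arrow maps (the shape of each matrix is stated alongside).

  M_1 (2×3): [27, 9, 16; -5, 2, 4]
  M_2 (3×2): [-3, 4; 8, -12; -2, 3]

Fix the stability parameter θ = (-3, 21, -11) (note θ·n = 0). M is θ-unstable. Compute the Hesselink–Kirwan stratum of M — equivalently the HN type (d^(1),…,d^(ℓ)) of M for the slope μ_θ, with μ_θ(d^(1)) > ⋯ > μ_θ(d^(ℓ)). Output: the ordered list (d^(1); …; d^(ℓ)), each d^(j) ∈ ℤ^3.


Via rank(M_{q-1}∘⋯∘M_p): M ≅ I[1,1], I[1,3]^2, I[3,3].
μ_θ-semistable layers: μ^(1)=5; μ^(2)=-3; μ^(3)=-11

((0, 2, 2); (3, 0, 0); (0, 0, 1))


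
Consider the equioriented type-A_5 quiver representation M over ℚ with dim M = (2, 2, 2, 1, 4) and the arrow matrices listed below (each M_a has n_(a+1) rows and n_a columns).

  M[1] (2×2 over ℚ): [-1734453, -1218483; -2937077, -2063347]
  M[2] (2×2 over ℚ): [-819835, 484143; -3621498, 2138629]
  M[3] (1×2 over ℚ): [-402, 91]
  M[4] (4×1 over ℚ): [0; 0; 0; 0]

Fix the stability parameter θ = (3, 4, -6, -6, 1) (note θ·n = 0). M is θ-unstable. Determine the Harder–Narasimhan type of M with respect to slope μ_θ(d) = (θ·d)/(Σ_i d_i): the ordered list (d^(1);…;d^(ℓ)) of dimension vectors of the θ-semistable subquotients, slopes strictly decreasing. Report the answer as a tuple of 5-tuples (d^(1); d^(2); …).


Barcode: M ≅ I[1,1], I[1,4], I[2,3], I[5,5]^4. HN layers by μ_θ (4 steps, strictly decreasing):
  μ^(1)=3; μ^(2)=1; μ^(3)=-1; μ^(4)=-5/4

((1, 0, 0, 0, 0); (0, 0, 0, 0, 4); (0, 1, 1, 0, 0); (1, 1, 1, 1, 0))


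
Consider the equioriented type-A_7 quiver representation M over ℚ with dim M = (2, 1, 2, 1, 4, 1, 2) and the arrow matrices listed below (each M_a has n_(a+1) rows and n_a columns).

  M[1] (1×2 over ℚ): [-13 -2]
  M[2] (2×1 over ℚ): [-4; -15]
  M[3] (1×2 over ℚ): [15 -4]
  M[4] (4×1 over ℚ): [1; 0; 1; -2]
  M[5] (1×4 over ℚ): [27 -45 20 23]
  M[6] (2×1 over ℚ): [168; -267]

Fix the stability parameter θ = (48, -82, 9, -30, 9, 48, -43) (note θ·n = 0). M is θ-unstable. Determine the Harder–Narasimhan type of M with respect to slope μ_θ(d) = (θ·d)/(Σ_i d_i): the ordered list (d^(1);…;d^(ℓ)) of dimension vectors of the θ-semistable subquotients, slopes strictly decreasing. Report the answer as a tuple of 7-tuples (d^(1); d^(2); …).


Barcode: M ≅ I[1,1], I[1,3], I[3,7], I[5,5]^3, I[7,7]. HN layers by μ_θ (6 steps, strictly decreasing):
  μ^(1)=48; μ^(2)=9; μ^(3)=14/3; μ^(4)=-21/2; μ^(5)=-17; μ^(6)=-43

((1, 0, 0, 0, 0, 0, 0); (0, 0, 1, 0, 3, 0, 0); (0, 0, 0, 0, 1, 1, 1); (0, 0, 1, 1, 0, 0, 0); (1, 1, 0, 0, 0, 0, 0); (0, 0, 0, 0, 0, 0, 1))


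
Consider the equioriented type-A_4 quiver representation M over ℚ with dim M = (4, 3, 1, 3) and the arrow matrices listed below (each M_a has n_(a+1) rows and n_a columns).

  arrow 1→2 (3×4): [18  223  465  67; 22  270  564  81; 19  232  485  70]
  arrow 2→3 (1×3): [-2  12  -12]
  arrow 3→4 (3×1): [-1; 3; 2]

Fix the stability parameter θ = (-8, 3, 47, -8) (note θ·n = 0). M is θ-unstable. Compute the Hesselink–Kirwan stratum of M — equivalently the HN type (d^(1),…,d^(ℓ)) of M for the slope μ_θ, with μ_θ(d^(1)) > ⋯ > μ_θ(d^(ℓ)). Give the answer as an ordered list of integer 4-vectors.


Via rank(M_{q-1}∘⋯∘M_p): M ≅ I[1,1], I[1,2]^2, I[1,4], I[4,4]^2.
μ_θ-semistable layers: μ^(1)=39/2; μ^(2)=3; μ^(3)=-8

((0, 0, 1, 1); (0, 3, 0, 0); (4, 0, 0, 2))


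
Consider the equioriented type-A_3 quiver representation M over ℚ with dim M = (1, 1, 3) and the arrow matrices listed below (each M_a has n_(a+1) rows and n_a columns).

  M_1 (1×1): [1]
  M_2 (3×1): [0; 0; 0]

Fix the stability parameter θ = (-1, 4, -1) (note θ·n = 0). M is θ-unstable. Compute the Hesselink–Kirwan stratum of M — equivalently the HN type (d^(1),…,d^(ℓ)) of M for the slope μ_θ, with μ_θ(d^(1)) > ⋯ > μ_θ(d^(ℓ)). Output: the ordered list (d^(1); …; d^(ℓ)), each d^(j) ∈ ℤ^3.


Via rank(M_{q-1}∘⋯∘M_p): M ≅ I[1,2], I[3,3]^3.
μ_θ-semistable layers: μ^(1)=4; μ^(2)=-1

((0, 1, 0); (1, 0, 3))


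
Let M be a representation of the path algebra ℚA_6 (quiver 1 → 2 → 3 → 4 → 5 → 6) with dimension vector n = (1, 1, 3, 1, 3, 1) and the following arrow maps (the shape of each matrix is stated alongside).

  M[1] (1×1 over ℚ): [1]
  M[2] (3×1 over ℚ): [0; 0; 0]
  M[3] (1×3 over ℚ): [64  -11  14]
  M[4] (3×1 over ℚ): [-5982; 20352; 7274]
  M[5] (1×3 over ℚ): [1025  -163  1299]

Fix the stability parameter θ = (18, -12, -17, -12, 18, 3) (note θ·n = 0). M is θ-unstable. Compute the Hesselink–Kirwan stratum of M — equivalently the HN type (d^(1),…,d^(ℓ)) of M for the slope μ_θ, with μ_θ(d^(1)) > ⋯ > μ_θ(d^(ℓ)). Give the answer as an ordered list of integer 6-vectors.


Via rank(M_{q-1}∘⋯∘M_p): M ≅ I[1,2], I[3,3]^2, I[3,5], I[5,5], I[5,6].
μ_θ-semistable layers: μ^(1)=18; μ^(2)=21/2; μ^(3)=3; μ^(4)=-12; μ^(5)=-17

((0, 0, 0, 0, 2, 0); (0, 0, 0, 0, 1, 1); (1, 1, 0, 0, 0, 0); (0, 0, 0, 1, 0, 0); (0, 0, 3, 0, 0, 0))


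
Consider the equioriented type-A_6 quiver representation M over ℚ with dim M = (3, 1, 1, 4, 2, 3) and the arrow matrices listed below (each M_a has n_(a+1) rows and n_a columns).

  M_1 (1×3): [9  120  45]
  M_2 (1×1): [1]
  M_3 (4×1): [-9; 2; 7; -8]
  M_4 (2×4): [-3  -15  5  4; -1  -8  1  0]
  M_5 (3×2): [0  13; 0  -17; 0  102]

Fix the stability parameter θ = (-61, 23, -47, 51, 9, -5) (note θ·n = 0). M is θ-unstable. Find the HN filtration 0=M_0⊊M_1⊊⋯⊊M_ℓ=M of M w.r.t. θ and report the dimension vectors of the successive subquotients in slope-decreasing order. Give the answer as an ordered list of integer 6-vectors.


Barcode: M ≅ I[1,1]^2, I[1,4], I[4,4], I[4,5], I[4,6], I[6,6]^2. HN layers by μ_θ (6 steps, strictly decreasing):
  μ^(1)=51; μ^(2)=30; μ^(3)=55/3; μ^(4)=-5; μ^(5)=-12; μ^(6)=-61

((0, 0, 0, 2, 0, 0); (0, 0, 0, 1, 1, 0); (0, 0, 0, 1, 1, 1); (0, 0, 0, 0, 0, 2); (0, 1, 1, 0, 0, 0); (3, 0, 0, 0, 0, 0))


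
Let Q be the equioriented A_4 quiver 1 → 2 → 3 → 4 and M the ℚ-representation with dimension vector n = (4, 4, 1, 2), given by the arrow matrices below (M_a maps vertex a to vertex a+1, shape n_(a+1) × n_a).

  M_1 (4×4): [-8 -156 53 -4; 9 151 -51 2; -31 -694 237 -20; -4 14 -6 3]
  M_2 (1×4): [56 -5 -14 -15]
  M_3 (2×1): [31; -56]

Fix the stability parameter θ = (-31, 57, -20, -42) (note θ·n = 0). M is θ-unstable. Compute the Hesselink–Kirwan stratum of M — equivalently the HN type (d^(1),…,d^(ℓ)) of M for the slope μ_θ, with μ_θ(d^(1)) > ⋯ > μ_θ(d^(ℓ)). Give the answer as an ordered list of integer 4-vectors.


Interval decomposition of M: I[1,2]^3, I[1,4], I[4,4].
HN type (ℓ=4): μ^(1)=57; μ^(2)=-5/3; μ^(3)=-31; μ^(4)=-42

((0, 3, 0, 0); (0, 1, 1, 1); (4, 0, 0, 0); (0, 0, 0, 1))


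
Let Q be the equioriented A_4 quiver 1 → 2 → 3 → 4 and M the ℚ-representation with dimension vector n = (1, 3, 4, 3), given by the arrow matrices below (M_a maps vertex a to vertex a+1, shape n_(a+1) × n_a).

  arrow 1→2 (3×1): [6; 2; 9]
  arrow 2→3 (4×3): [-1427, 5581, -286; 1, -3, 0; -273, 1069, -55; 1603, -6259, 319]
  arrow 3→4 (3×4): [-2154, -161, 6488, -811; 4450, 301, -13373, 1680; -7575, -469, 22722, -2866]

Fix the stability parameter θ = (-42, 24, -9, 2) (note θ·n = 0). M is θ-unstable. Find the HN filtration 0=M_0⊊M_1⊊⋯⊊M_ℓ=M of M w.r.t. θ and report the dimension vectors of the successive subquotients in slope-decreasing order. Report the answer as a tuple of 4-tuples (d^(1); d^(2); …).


Via rank(M_{q-1}∘⋯∘M_p): M ≅ I[1,4], I[2,2], I[2,3], I[3,4]^2.
μ_θ-semistable layers: μ^(1)=24; μ^(2)=15/2; μ^(3)=17/3; μ^(4)=2; μ^(5)=-9; μ^(6)=-42

((0, 1, 0, 0); (0, 1, 1, 0); (0, 1, 1, 1); (0, 0, 0, 2); (0, 0, 2, 0); (1, 0, 0, 0))


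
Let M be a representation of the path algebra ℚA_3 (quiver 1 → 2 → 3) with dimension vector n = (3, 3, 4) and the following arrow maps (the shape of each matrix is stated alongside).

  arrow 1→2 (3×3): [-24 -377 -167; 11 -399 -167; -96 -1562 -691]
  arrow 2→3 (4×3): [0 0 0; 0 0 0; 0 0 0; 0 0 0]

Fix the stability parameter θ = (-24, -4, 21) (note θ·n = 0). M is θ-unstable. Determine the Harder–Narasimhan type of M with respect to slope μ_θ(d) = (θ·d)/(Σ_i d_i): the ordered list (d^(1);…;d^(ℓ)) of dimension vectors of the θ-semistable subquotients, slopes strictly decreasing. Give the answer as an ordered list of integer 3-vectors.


Barcode: M ≅ I[1,2]^3, I[3,3]^4. HN layers by μ_θ (3 steps, strictly decreasing):
  μ^(1)=21; μ^(2)=-4; μ^(3)=-24

((0, 0, 4); (0, 3, 0); (3, 0, 0))


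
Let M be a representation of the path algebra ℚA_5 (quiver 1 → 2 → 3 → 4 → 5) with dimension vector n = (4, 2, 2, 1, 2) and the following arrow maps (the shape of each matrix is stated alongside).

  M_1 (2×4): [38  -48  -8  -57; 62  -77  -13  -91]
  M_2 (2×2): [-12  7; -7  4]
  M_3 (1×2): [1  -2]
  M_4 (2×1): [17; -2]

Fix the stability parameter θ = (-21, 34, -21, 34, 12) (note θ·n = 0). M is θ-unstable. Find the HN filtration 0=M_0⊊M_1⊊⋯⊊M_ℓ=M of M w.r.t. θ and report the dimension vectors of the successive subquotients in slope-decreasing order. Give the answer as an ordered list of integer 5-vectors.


Barcode: M ≅ I[1,1]^2, I[1,3], I[1,5], I[5,5]. HN layers by μ_θ (4 steps, strictly decreasing):
  μ^(1)=23; μ^(2)=12; μ^(3)=13/2; μ^(4)=-21

((0, 0, 0, 1, 1); (0, 0, 0, 0, 1); (0, 2, 2, 0, 0); (4, 0, 0, 0, 0))


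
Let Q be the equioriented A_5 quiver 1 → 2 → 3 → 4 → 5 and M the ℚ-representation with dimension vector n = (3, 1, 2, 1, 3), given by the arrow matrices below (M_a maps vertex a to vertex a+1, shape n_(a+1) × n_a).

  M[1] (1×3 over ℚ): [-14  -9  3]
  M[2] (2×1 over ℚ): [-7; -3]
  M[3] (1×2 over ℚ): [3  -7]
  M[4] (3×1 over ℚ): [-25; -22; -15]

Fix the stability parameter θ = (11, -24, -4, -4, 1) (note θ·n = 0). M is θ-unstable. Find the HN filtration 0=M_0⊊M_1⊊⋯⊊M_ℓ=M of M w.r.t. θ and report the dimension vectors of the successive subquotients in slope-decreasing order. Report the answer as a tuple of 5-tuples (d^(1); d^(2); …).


Via rank(M_{q-1}∘⋯∘M_p): M ≅ I[1,1]^2, I[1,3], I[3,5], I[5,5]^2.
μ_θ-semistable layers: μ^(1)=11; μ^(2)=1; μ^(3)=-4; μ^(4)=-13/2

((2, 0, 0, 0, 0); (0, 0, 0, 0, 3); (0, 0, 2, 1, 0); (1, 1, 0, 0, 0))


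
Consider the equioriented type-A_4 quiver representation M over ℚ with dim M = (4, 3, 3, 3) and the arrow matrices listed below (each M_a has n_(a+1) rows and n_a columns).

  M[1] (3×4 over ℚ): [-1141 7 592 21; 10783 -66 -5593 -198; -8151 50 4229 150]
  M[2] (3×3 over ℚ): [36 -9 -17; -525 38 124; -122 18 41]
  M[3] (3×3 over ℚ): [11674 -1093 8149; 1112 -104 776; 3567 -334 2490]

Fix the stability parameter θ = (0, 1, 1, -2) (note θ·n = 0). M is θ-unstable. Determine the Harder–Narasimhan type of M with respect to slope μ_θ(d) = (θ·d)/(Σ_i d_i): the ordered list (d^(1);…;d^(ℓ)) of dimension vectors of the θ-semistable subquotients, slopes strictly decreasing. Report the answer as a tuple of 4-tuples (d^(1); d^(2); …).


Barcode: M ≅ I[1,1], I[1,3], I[1,4]^2, I[4,4]. HN layers by μ_θ (3 steps, strictly decreasing):
  μ^(1)=1; μ^(2)=0; μ^(3)=-2

((0, 1, 1, 0); (4, 2, 2, 2); (0, 0, 0, 1))


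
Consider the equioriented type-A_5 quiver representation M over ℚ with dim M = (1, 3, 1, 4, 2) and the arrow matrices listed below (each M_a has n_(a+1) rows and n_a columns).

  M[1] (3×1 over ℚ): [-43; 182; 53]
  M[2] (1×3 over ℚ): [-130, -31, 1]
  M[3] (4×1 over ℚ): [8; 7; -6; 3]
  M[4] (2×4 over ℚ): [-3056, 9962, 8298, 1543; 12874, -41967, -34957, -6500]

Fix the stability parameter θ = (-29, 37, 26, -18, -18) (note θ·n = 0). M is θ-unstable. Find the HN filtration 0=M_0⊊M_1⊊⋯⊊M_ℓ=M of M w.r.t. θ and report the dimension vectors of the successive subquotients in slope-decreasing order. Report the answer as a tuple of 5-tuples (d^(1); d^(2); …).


Barcode: M ≅ I[1,5], I[2,2]^2, I[4,4]^2, I[4,5]. HN layers by μ_θ (4 steps, strictly decreasing):
  μ^(1)=37; μ^(2)=27/4; μ^(3)=-18; μ^(4)=-29

((0, 2, 0, 0, 0); (0, 1, 1, 1, 1); (0, 0, 0, 3, 1); (1, 0, 0, 0, 0))


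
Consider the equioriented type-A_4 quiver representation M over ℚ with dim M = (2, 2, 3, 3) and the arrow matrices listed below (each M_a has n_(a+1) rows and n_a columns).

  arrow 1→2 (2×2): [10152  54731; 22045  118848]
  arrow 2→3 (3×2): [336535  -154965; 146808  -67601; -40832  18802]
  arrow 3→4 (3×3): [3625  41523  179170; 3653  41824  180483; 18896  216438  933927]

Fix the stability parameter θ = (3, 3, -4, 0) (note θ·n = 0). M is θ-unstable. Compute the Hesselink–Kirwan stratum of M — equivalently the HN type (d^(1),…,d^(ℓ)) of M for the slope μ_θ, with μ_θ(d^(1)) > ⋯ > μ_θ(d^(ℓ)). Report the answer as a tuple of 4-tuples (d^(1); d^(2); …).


Interval decomposition of M: I[1,4]^2, I[3,4].
HN type (ℓ=3): μ^(1)=1/2; μ^(2)=0; μ^(3)=-4

((2, 2, 2, 2); (0, 0, 0, 1); (0, 0, 1, 0))


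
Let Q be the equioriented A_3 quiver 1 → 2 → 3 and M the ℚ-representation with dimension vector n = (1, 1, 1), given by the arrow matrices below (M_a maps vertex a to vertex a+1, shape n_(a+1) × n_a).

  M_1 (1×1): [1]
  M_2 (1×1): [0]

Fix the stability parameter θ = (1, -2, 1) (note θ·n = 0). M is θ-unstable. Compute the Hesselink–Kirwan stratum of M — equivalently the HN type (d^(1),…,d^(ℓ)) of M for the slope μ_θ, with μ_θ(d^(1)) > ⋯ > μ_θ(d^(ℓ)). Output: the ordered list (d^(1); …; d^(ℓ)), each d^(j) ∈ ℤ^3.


Barcode: M ≅ I[1,2], I[3,3]. HN layers by μ_θ (2 steps, strictly decreasing):
  μ^(1)=1; μ^(2)=-1/2

((0, 0, 1); (1, 1, 0))


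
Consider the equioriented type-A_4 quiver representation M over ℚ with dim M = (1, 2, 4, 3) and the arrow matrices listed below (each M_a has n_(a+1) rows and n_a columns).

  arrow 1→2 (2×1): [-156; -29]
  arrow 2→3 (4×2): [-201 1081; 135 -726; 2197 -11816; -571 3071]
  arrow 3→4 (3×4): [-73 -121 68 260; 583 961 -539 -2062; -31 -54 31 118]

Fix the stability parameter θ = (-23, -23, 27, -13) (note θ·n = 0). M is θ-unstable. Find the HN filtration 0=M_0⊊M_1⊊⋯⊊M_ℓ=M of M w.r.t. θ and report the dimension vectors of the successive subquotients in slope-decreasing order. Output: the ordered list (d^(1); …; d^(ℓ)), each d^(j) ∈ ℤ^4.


Interval decomposition of M: I[1,4], I[2,4], I[3,3], I[3,4].
HN type (ℓ=3): μ^(1)=27; μ^(2)=7; μ^(3)=-23

((0, 0, 1, 0); (0, 0, 3, 3); (1, 2, 0, 0))


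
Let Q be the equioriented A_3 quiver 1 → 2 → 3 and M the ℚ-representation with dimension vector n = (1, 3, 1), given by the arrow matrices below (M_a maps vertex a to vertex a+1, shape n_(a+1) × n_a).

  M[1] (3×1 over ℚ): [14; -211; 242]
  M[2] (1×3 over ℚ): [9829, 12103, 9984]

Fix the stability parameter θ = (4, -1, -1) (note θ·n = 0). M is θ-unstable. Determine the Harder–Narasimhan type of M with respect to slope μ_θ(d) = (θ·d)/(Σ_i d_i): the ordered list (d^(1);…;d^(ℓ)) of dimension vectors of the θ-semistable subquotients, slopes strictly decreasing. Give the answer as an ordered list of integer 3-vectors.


Barcode: M ≅ I[1,3], I[2,2]^2. HN layers by μ_θ (2 steps, strictly decreasing):
  μ^(1)=2/3; μ^(2)=-1

((1, 1, 1); (0, 2, 0))


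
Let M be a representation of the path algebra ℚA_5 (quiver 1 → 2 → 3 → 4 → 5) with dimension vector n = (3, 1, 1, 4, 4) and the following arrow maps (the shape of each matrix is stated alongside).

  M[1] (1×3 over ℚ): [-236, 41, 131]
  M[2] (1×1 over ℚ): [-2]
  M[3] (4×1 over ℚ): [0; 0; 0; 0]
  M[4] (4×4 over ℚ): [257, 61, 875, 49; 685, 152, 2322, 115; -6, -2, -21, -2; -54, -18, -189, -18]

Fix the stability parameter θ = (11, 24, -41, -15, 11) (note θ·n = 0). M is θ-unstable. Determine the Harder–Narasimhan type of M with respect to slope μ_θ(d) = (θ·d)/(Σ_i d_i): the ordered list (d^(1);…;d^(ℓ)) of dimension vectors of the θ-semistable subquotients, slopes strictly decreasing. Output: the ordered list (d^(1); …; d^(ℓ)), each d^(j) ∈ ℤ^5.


Barcode: M ≅ I[1,1]^2, I[1,3], I[4,4], I[4,5]^3, I[5,5]. HN layers by μ_θ (3 steps, strictly decreasing):
  μ^(1)=11; μ^(2)=-2; μ^(3)=-15

((2, 0, 0, 0, 4); (1, 1, 1, 0, 0); (0, 0, 0, 4, 0))


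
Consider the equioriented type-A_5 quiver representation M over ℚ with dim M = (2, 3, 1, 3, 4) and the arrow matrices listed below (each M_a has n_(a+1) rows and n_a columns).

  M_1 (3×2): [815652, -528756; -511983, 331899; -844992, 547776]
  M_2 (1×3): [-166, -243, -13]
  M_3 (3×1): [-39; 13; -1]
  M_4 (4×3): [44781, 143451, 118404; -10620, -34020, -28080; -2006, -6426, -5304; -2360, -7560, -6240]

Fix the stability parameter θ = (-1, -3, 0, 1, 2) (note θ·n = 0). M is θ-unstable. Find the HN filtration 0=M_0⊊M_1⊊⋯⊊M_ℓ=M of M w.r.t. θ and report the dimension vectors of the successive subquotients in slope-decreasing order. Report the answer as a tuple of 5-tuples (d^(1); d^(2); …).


Via rank(M_{q-1}∘⋯∘M_p): M ≅ I[1,1], I[1,4], I[2,2]^2, I[4,4], I[4,5], I[5,5]^3.
μ_θ-semistable layers: μ^(1)=2; μ^(2)=1; μ^(3)=0; μ^(4)=-1; μ^(5)=-2; μ^(6)=-3

((0, 0, 0, 0, 4); (0, 0, 0, 3, 0); (0, 0, 1, 0, 0); (1, 0, 0, 0, 0); (1, 1, 0, 0, 0); (0, 2, 0, 0, 0))


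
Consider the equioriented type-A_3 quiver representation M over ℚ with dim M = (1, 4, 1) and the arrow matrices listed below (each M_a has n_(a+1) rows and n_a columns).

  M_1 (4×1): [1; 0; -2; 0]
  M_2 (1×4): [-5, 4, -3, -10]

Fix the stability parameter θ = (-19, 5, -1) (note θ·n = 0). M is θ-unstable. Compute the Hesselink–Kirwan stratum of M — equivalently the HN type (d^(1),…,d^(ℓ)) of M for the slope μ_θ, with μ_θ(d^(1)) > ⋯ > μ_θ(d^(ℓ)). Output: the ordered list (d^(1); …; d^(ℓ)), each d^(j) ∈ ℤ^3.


Via rank(M_{q-1}∘⋯∘M_p): M ≅ I[1,3], I[2,2]^3.
μ_θ-semistable layers: μ^(1)=5; μ^(2)=2; μ^(3)=-19

((0, 3, 0); (0, 1, 1); (1, 0, 0))
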